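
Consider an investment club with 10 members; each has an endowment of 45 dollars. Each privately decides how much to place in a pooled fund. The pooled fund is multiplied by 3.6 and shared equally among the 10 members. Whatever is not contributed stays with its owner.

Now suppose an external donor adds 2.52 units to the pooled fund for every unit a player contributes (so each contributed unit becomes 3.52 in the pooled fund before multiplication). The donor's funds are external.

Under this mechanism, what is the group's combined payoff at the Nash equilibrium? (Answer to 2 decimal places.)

Under the mechanism each unit contributed yields 3.6 × 3.52 / 10 = 1.2672 back to its contributor per unit of net cost, which exceeds 1, making full contribution the dominant choice for everyone.
At the Nash equilibrium everyone contributes 45. Group total payoff = 3.6 × 3.52 × 450 = 5702.40.

5702.40 dollars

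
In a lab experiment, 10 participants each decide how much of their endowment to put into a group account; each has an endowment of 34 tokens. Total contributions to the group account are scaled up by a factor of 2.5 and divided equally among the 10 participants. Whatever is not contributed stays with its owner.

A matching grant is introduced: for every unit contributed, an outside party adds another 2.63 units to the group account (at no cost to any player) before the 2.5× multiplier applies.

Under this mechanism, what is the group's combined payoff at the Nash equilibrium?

With the mechanism, a contributed unit returns 2.5 × 3.63 / 10 = 0.9075 per unit of net cost — still below 1 — so contributing 0 remains dominant for every player.
At the Nash equilibrium no one contributes; group total payoff = 10 × 34 = 340.

340.00 tokens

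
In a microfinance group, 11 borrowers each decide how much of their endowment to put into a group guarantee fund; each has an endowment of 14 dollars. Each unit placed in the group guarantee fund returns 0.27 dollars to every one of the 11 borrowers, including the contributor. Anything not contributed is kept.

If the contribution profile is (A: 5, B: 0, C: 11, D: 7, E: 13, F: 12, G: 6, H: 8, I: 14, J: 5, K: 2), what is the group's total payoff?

Total contributed: 5 + 0 + 11 + 7 + 13 + 12 + 6 + 8 + 14 + 5 + 2 = 83; total kept: 11 × 14 − 83 = 71.
The group guarantee fund pays out 0.27 × 11 × 83 = 246.51 in aggregate.
Group total = 71 + 246.51 = 317.51.

317.51 dollars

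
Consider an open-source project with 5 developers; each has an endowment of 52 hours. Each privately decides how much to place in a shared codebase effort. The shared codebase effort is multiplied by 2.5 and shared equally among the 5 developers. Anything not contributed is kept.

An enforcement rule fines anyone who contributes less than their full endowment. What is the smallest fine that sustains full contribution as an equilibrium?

Given the others contribute fully, the best deviation is to contribute 0 (any partial contribution still incurs the fine and gives up units whose private return 0.5000 is below 1).
Deviating from 52 to 0 saves 52 hours but forfeits the deviator's share of the drop in the shared codebase effort: 2.5/5 × 52 = 26.00.
So the deviation gain is 52 − 26.00 = 26.00, and the fine must be at least 26.00 hours to wipe it out.

26.00 hours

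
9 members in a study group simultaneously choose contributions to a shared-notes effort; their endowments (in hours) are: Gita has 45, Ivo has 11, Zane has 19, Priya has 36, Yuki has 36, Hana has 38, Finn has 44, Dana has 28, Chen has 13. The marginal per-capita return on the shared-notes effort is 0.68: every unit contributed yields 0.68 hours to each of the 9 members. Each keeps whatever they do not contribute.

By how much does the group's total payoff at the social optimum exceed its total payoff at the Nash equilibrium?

The private return per contributed unit is 0.68 < 1 for everyone, so the Nash equilibrium is zero contribution and the group total is Σ E_j = 45 + 11 + 19 + 36 + 36 + 38 + 44 + 28 + 13 = 270.
Each contributed unit returns 6.120 to the group, so the social optimum is full contribution by everyone: group total = 6.120 × 270 = 1652.40.
Efficiency loss = (6.120 − 1) × 270 = 1382.40.

1382.40 hours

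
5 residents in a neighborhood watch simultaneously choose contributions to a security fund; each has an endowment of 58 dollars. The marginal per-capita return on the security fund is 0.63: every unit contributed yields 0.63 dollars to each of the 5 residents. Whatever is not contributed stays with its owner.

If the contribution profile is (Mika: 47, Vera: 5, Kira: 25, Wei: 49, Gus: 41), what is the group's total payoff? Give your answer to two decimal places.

Total contributed: 47 + 5 + 25 + 49 + 41 = 167; total kept: 5 × 58 − 167 = 123.
The security fund pays out 0.63 × 5 × 167 = 526.05 in aggregate.
Group total = 123 + 526.05 = 649.05.

649.05 dollars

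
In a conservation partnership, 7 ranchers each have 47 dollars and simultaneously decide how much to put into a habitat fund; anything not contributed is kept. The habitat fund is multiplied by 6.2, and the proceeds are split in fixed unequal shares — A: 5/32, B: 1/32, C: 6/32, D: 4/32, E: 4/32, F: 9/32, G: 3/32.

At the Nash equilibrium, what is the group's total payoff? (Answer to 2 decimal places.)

817.80 dollars

For player j, contributing a unit is worthwhile iff 6.2 × (j's share) ≥ 1, i.e. iff j's share is at least 0.1613.
C and F are above the threshold, contributing 47 each; the remaining 5 contribute 0. Total contributed: 94.
The habitat fund pays out 6.2 × 94 = 582.80 in total (split across the unequal shares, but the aggregate is all that matters for the group sum).
The 5 free-riders keep 47 each, adding 235. Group total = 235 + 582.80 = 817.80.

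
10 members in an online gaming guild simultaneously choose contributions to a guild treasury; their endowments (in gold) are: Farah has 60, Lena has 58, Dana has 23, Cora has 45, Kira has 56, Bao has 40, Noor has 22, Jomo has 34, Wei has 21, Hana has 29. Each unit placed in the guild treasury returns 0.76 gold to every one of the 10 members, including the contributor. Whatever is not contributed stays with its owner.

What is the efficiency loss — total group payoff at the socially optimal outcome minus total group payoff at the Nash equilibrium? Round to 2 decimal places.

2560.80 gold

The private return per contributed unit is 0.76 < 1 for everyone, so the Nash equilibrium is zero contribution and the group total is Σ E_j = 60 + 58 + 23 + 45 + 56 + 40 + 22 + 34 + 21 + 29 = 388.
Each contributed unit returns 7.600 to the group, so the social optimum is full contribution by everyone: group total = 7.600 × 388 = 2948.80.
Efficiency loss = (7.600 − 1) × 388 = 2560.80.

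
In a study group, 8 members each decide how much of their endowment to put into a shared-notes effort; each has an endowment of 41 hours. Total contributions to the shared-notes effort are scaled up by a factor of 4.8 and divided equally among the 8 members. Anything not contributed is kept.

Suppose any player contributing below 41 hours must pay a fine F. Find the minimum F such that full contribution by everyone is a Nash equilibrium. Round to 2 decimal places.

Given the others contribute fully, the best deviation is to contribute 0 (any partial contribution still incurs the fine and gives up units whose private return 0.6000 is below 1).
Deviating from 41 to 0 saves 41 hours but forfeits the deviator's share of the drop in the shared-notes effort: 4.8/8 × 41 = 24.60.
So the deviation gain is 41 − 24.60 = 16.40, and the fine must be at least 16.40 hours to wipe it out.

16.40 hours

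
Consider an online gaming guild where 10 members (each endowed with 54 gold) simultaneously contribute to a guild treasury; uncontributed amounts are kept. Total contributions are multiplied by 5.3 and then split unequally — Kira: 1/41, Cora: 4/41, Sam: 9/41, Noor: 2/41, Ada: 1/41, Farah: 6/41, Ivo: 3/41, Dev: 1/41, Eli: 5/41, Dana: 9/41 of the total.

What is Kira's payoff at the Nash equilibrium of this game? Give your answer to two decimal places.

Player j's private return per contributed unit is 5.3 × (j's share). Contributing is weakly dominant for j when that share is at least 1/5.3 = 0.1887, and contributing 0 is dominant otherwise.
Sam and Dana clear that bar, contributing 54 each; the remaining 8 contribute 0. Total contributed: 108.
Kira keeps 54 and receives 5.3 × 108 × 1/41 = 13.96 from the guild treasury, for a payoff of 67.96.

67.96 gold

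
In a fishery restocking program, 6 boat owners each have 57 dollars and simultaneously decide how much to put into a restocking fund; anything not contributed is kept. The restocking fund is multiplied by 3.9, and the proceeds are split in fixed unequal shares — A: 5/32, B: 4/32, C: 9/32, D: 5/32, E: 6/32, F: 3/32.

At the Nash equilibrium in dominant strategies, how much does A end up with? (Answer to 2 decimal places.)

91.73 dollars

Each unit j contributes comes back to j as 3.9 × (j's share), so j prefers to contribute only if that share exceeds 1/3.9 = 0.2564; otherwise keeping the unit dominates.
C alone (share 9/32) is above the threshold, contributing 57; the remaining 5 contribute 0. Total contributed: 57.
A keeps 57 and receives 3.9 × 57 × 5/32 = 34.73 from the restocking fund, for a payoff of 91.73.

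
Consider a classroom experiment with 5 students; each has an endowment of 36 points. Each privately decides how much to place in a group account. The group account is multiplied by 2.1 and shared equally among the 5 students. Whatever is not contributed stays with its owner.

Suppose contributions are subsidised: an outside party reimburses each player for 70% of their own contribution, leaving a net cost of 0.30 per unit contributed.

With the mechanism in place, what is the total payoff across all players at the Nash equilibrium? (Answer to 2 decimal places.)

504.00 points

The effective private return per unit is now (2.1/5) / 0.30 = 1.4000 > 1, so every player's dominant strategy flips to full contribution.
So the Nash equilibrium is full contribution by all 5; the group earns 5 × (36 × 0.70 + 2.1 × 36) = 504.00.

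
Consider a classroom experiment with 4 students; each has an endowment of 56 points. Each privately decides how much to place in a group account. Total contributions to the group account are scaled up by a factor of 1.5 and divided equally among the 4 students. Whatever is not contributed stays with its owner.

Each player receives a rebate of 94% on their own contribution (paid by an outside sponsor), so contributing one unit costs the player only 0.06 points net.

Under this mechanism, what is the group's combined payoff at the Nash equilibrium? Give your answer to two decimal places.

The effective private return per unit is now (1.5/4) / 0.06 = 6.2500 > 1, so every player's dominant strategy flips to full contribution.
So the Nash equilibrium is full contribution by all 4; the group earns 4 × (56 × 0.94 + 1.5 × 56) = 546.56.

546.56 points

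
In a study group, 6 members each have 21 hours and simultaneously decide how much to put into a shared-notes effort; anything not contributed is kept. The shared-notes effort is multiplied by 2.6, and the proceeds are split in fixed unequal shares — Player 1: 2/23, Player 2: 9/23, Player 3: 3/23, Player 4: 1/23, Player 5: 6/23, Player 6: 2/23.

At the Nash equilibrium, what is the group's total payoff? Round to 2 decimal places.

For player j, contributing a unit is worthwhile iff 2.6 × (j's share) ≥ 1, i.e. iff j's share is at least 0.3846.
Only Player 2 (9/23) clears that bar, contributing 21; the remaining 5 contribute 0. Total contributed: 21.
The shared-notes effort pays out 2.6 × 21 = 54.60 in total (split across the unequal shares, but the aggregate is all that matters for the group sum).
The 5 free-riders keep 21 each, adding 105. Group total = 105 + 54.60 = 159.60.

159.60 hours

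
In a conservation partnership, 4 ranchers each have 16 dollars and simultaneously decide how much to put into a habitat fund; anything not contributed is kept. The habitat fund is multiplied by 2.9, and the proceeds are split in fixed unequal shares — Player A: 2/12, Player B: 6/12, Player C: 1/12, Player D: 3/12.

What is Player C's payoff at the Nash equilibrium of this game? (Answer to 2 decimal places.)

19.87 dollars

Each unit j contributes comes back to j as 2.9 × (j's share), so j prefers to contribute only if that share exceeds 1/2.9 = 0.3448; otherwise keeping the unit dominates.
Player B alone (share 6/12) is above the threshold, contributing 16; the remaining 3 contribute 0. Total contributed: 16.
Player C keeps 16 and receives 2.9 × 16 × 1/12 = 3.87 from the habitat fund, for a payoff of 19.87.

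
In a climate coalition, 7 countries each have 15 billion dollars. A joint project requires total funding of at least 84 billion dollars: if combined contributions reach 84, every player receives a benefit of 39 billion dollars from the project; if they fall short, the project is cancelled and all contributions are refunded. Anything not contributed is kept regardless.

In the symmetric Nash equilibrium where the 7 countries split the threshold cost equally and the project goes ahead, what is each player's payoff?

Equal share of the threshold: 84/7 = 12.
At this profile no one gains by cutting their contribution: any cut drops the total below 84, the project is cancelled, contributions are refunded, and the deviator ends with 15, which is less than 15 − 12 + 39 = 42. Contributing more than 12 just wastes the excess. So contributing exactly 12 is a best response.
Each player's payoff: 15 − 12 + 39 = 42.

42 billion dollars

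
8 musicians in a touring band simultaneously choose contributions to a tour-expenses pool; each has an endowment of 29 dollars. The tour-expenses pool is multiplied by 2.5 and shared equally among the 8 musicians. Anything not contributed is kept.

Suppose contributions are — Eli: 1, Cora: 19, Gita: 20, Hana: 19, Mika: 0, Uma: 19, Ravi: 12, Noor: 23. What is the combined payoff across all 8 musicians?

401.50 dollars

Total contributed: 1 + 19 + 20 + 19 + 0 + 19 + 12 + 23 = 113; total kept: 8 × 29 − 113 = 119.
The tour-expenses pool pays out 2.5 × 113 = 282.50 in aggregate.
Group total = 119 + 282.50 = 401.50.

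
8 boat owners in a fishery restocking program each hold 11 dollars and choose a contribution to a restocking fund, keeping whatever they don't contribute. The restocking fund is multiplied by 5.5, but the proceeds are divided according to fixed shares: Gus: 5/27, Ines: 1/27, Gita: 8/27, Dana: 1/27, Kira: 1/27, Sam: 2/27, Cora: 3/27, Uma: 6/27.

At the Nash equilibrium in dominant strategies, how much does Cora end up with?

31.17 dollars

Player j's private return per contributed unit is 5.5 × (j's share). Contributing is weakly dominant for j when that share is at least 1/5.5 = 0.1818, and contributing 0 is dominant otherwise.
Gus, Gita and Uma are above the threshold, contributing 11 each; the remaining 5 contribute 0. Total contributed: 33.
Cora keeps 11 and receives 5.5 × 33 × 3/27 = 20.17 from the restocking fund, for a payoff of 31.17.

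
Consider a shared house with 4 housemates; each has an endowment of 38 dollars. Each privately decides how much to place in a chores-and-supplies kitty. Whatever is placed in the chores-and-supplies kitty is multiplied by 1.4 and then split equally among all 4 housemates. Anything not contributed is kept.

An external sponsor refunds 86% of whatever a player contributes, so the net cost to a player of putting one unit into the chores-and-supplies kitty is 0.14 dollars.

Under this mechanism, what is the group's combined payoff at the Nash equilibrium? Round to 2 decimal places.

Under the mechanism each unit contributed yields (1.4/4) / 0.14 = 2.5000 back to its contributor per unit of net cost, which exceeds 1, making full contribution the dominant choice for everyone.
So the Nash equilibrium is full contribution by all 4; the group earns 4 × (38 × 0.86 + 1.4 × 38) = 343.52.

343.52 dollars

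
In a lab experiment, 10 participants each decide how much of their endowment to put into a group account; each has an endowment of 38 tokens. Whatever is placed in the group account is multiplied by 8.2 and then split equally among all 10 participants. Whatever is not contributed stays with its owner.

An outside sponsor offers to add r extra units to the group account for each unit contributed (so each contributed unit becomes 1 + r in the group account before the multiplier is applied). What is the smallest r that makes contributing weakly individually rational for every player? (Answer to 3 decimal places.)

With matching at rate r, one contributed unit becomes (1 + r) in the group account and returns 8.2 × (1 + r) / 10 to the contributor.
Setting this equal to 1: 1 + r = 10/8.2 = 1.2195.
So the minimum matching rate is r = 1.2195 − 1 = 0.220.

0.220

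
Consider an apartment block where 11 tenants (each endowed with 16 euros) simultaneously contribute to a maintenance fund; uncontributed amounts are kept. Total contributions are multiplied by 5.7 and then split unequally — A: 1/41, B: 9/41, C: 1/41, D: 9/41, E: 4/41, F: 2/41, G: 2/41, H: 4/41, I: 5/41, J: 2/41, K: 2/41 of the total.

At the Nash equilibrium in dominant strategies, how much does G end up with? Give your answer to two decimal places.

For player j, contributing a unit is worthwhile iff 5.7 × (j's share) ≥ 1, i.e. iff j's share is at least 0.1754.
B and D are above the threshold, contributing 16 each; the remaining 9 contribute 0. Total contributed: 32.
G keeps 16 and receives 5.7 × 32 × 2/41 = 8.90 from the maintenance fund, for a payoff of 24.90.

24.90 euros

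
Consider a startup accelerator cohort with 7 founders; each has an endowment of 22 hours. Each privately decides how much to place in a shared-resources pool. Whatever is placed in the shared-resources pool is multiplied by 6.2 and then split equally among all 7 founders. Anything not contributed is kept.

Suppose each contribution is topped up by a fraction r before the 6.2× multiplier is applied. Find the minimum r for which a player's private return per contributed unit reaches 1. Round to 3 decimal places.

With matching at rate r, one contributed unit becomes (1 + r) in the shared-resources pool and returns 6.2 × (1 + r) / 7 to the contributor.
Setting this equal to 1: 1 + r = 7/6.2 = 1.1290.
So the minimum matching rate is r = 1.1290 − 1 = 0.129.

0.129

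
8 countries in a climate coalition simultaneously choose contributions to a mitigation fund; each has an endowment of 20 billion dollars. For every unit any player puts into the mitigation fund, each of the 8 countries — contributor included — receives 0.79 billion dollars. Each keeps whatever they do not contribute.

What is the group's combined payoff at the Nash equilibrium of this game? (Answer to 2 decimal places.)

The private return per contributed unit is 0.79 < 1, so contributing 0 is dominant for every player. At the Nash equilibrium everyone keeps their 20, and the group total is 8 × 20 = 160.

160.00 billion dollars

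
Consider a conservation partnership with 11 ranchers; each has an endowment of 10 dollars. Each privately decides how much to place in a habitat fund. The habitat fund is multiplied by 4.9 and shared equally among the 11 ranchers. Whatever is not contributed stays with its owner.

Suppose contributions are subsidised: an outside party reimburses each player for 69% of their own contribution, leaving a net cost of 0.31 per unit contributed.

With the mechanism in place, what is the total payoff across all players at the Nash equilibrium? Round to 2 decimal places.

The effective private return per unit is now (4.9/11) / 0.31 = 1.4370 > 1, so every player's dominant strategy flips to full contribution.
So the Nash equilibrium is full contribution by all 11; the group earns 11 × (10 × 0.69 + 4.9 × 10) = 614.90.

614.90 dollars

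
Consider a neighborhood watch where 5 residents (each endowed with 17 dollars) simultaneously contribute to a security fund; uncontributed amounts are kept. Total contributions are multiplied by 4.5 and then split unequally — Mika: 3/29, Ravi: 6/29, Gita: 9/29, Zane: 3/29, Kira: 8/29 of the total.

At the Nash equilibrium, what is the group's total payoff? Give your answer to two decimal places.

204.00 dollars

Player j's private return per contributed unit is 4.5 × (j's share). Contributing is weakly dominant for j when that share is at least 1/4.5 = 0.2222, and contributing 0 is dominant otherwise.
The shares above 0.2222 belong to Gita and Kira, contributing 17 each; the remaining 3 contribute 0. Total contributed: 34.
The security fund pays out 4.5 × 34 = 153.00 in total (split across the unequal shares, but the aggregate is all that matters for the group sum).
The 3 free-riders keep 17 each, adding 51. Group total = 51 + 153.00 = 204.00.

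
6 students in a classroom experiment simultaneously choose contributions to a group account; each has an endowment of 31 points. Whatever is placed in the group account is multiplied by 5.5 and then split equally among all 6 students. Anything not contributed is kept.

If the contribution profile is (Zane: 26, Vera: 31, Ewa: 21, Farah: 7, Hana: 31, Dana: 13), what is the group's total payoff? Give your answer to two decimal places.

766.50 points

Total contributed: 26 + 31 + 21 + 7 + 31 + 13 = 129; total kept: 6 × 31 − 129 = 57.
The group account pays out 5.5 × 129 = 709.50 in aggregate.
Group total = 57 + 709.50 = 766.50.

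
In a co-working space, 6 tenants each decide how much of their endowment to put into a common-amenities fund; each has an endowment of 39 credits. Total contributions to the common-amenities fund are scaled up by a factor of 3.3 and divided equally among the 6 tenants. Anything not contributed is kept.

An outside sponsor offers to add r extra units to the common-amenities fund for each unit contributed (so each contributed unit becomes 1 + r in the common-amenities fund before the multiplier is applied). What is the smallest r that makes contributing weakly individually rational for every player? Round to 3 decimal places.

With matching at rate r, one contributed unit becomes (1 + r) in the common-amenities fund and returns 3.3 × (1 + r) / 6 to the contributor.
Setting this equal to 1: 1 + r = 6/3.3 = 1.8182.
So the minimum matching rate is r = 1.8182 − 1 = 0.818.

0.818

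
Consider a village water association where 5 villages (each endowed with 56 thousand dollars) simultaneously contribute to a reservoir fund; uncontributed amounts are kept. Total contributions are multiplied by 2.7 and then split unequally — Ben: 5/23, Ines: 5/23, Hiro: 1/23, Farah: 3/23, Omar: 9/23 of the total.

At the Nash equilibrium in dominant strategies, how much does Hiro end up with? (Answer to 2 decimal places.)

Player j's private return per contributed unit is 2.7 × (j's share). Contributing is weakly dominant for j when that share is at least 1/2.7 = 0.3704, and contributing 0 is dominant otherwise.
Omar alone (share 9/23) is above the threshold, contributing 56; the remaining 4 contribute 0. Total contributed: 56.
Hiro keeps 56 and receives 2.7 × 56 × 1/23 = 6.57 from the reservoir fund, for a payoff of 62.57.

62.57 thousand dollars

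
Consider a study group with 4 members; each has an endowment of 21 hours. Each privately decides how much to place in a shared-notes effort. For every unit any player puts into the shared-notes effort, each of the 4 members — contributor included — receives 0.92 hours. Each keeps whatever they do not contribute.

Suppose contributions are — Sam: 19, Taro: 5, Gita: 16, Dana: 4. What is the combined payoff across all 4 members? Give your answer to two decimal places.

Total contributed: 19 + 5 + 16 + 4 = 44; total kept: 4 × 21 − 44 = 40.
The shared-notes effort pays out 0.92 × 4 × 44 = 161.92 in aggregate.
Group total = 40 + 161.92 = 201.92.

201.92 hours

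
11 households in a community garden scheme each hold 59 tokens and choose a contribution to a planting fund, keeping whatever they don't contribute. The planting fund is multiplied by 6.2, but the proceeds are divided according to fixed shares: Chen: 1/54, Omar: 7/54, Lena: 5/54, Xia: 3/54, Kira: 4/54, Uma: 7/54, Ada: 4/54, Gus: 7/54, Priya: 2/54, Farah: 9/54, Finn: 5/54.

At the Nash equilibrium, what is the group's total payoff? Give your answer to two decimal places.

955.80 tokens

For player j, contributing a unit is worthwhile iff 6.2 × (j's share) ≥ 1, i.e. iff j's share is at least 0.1613.
Only Farah (9/54) clears that bar, contributing 59; the remaining 10 contribute 0. Total contributed: 59.
The planting fund pays out 6.2 × 59 = 365.80 in total (split across the unequal shares, but the aggregate is all that matters for the group sum).
The 10 free-riders keep 59 each, adding 590. Group total = 590 + 365.80 = 955.80.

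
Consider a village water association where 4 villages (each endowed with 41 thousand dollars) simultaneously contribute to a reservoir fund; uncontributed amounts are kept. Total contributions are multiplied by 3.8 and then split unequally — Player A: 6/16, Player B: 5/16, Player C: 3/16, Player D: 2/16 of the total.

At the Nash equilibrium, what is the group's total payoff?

393.60 thousand dollars

A player with share s gets back 3.8·s per unit contributed, so full contribution is dominant for anyone with s > 1/3.8 = 0.2632 and zero contribution is dominant for anyone below.
Player A and Player B are above the threshold, contributing 41 each; the remaining 2 contribute 0. Total contributed: 82.
The reservoir fund pays out 3.8 × 82 = 311.60 in total (split across the unequal shares, but the aggregate is all that matters for the group sum).
The 2 free-riders keep 41 each, adding 82. Group total = 82 + 311.60 = 393.60.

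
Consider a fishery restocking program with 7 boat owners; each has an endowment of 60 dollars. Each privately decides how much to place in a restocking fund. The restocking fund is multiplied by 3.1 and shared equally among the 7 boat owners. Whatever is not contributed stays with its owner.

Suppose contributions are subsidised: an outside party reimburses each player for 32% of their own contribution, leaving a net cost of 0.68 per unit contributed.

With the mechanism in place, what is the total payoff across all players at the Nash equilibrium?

420.00 dollars

Even with the mechanism, each unit contributed returns only (3.1/7) / 0.68 = 0.6513 per unit of net cost, so contributing nothing is still dominant.
Everyone keeps their endowment and the group total is 7 × 60 = 420.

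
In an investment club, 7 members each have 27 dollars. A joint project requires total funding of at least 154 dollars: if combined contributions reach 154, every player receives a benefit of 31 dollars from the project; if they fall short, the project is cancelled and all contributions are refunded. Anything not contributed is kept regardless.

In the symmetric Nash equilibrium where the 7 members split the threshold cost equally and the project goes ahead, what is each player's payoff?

Equal share of the threshold: 154/7 = 22.
At this profile no one gains by cutting their contribution: any cut drops the total below 154, the project is cancelled, contributions are refunded, and the deviator ends with 27, which is less than 27 − 22 + 31 = 36. Contributing more than 22 just wastes the excess. So contributing exactly 22 is a best response.
Each player's payoff: 27 − 22 + 31 = 36.

36 dollars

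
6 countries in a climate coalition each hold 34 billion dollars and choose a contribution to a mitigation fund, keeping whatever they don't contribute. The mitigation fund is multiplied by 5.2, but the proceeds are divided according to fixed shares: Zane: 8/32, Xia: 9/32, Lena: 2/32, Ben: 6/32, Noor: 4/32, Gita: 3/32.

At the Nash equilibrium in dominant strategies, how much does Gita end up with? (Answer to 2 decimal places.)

67.15 billion dollars

For player j, contributing a unit is worthwhile iff 5.2 × (j's share) ≥ 1, i.e. iff j's share is at least 0.1923.
Zane and Xia are above the threshold, contributing 34 each; the remaining 4 contribute 0. Total contributed: 68.
Gita keeps 34 and receives 5.2 × 68 × 3/32 = 33.15 from the mitigation fund, for a payoff of 67.15.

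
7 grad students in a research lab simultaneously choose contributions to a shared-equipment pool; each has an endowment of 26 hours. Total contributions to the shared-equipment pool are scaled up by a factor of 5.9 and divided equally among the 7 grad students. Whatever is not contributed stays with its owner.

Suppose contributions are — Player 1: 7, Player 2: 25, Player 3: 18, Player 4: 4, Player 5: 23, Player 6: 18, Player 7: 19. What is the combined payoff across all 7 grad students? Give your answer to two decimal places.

Total contributed: 7 + 25 + 18 + 4 + 23 + 18 + 19 = 114; total kept: 7 × 26 − 114 = 68.
The shared-equipment pool pays out 5.9 × 114 = 672.60 in aggregate.
Group total = 68 + 672.60 = 740.60.

740.60 hours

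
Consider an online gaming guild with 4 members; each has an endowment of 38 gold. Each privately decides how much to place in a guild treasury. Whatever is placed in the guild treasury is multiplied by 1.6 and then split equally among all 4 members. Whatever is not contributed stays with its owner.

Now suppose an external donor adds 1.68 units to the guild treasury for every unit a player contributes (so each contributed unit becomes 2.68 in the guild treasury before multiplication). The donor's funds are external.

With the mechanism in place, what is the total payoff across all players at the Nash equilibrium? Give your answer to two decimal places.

651.78 gold

Under the mechanism each unit contributed yields 1.6 × 2.68 / 4 = 1.0720 back to its contributor per unit of net cost, which exceeds 1, making full contribution the dominant choice for everyone.
At the Nash equilibrium everyone contributes 38. Group total payoff = 1.6 × 2.68 × 152 = 651.78.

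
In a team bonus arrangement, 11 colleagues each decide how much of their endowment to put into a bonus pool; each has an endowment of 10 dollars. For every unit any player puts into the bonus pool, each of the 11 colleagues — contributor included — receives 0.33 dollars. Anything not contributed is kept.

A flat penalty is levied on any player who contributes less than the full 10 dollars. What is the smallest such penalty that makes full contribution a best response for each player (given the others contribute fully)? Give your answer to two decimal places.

Given the others contribute fully, the best deviation is to contribute 0 (any partial contribution still incurs the fine and gives up units whose private return 0.33 is below 1).
Deviating from 10 to 0 saves 10 dollars but forfeits the deviator's share of the drop in the bonus pool: 0.33 × 10 = 3.30.
So the deviation gain is 10 − 3.30 = 6.70, and the fine must be at least 6.70 dollars to wipe it out.

6.70 dollars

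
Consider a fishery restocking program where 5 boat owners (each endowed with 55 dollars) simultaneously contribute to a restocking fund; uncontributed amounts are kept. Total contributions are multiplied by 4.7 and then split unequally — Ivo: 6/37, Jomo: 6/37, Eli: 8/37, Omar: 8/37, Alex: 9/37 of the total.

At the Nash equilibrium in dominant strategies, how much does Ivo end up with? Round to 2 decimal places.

180.76 dollars

A player with share s gets back 4.7·s per unit contributed, so full contribution is dominant for anyone with s > 1/4.7 = 0.2128 and zero contribution is dominant for anyone below.
The shares above 0.2128 belong to Eli, Omar and Alex, contributing 55 each; the remaining 2 contribute 0. Total contributed: 165.
Ivo keeps 55 and receives 4.7 × 165 × 6/37 = 125.76 from the restocking fund, for a payoff of 180.76.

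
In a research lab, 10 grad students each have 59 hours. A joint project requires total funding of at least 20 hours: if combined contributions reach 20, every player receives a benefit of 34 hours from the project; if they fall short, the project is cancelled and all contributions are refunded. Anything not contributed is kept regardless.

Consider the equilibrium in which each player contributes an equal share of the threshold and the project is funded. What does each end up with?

91 hours

Equal share of the threshold: 20/10 = 2.
At this profile no one gains by cutting their contribution: any cut drops the total below 20, the project is cancelled, contributions are refunded, and the deviator ends with 59, which is less than 59 − 2 + 34 = 91. Contributing more than 2 just wastes the excess. So contributing exactly 2 is a best response.
Each player's payoff: 59 − 2 + 34 = 91.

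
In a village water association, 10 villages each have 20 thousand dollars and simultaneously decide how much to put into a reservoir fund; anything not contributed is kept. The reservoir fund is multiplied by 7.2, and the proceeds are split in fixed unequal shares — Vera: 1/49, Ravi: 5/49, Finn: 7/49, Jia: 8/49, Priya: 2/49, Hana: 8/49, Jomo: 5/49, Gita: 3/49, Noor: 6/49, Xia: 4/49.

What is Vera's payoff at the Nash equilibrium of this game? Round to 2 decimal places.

28.82 thousand dollars

Player j's private return per contributed unit is 7.2 × (j's share). Contributing is weakly dominant for j when that share is at least 1/7.2 = 0.1389, and contributing 0 is dominant otherwise.
Finn, Jia and Hana are above the threshold, contributing 20 each; the remaining 7 contribute 0. Total contributed: 60.
Vera keeps 20 and receives 7.2 × 60 × 1/49 = 8.82 from the reservoir fund, for a payoff of 28.82.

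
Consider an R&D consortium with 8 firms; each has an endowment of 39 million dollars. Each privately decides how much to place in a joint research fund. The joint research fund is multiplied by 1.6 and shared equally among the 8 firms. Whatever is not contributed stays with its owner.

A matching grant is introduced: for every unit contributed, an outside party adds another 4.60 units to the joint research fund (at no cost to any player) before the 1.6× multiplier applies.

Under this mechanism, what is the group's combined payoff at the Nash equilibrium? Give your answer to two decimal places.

The effective private return per unit is now 1.6 × 5.60 / 8 = 1.1200 > 1, so every player's dominant strategy flips to full contribution.
So the Nash equilibrium is full contribution by all 8; the group earns 1.6 × 5.60 × 312 = 2795.52.

2795.52 million dollars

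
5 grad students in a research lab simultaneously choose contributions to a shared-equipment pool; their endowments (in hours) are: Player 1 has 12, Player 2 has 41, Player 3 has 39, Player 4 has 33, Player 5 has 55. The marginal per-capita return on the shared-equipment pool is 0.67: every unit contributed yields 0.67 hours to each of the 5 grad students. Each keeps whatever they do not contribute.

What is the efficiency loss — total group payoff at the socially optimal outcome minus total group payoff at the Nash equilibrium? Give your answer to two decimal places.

The private return per contributed unit is 0.67 < 1 for everyone, so the Nash equilibrium is zero contribution and the group total is Σ E_j = 12 + 41 + 39 + 33 + 55 = 180.
Each contributed unit returns 3.350 to the group, so the social optimum is full contribution by everyone: group total = 3.350 × 180 = 603.00.
Efficiency loss = (3.350 − 1) × 180 = 423.00.

423.00 hours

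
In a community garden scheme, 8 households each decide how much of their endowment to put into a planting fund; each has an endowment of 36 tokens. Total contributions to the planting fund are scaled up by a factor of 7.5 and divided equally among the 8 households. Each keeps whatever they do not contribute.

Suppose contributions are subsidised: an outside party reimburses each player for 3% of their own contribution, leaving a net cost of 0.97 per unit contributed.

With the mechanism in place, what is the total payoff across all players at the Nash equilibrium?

Even with the mechanism, each unit contributed returns only (7.5/8) / 0.97 = 0.9665 per unit of net cost, so contributing nothing is still dominant.
Everyone keeps their endowment and the group total is 8 × 36 = 288.

288.00 tokens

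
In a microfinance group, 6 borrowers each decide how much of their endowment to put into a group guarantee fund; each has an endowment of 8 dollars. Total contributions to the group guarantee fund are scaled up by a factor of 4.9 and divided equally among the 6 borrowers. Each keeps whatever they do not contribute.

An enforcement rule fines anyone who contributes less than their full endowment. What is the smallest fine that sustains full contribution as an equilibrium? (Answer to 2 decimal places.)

Given the others contribute fully, the best deviation is to contribute 0 (any partial contribution still incurs the fine and gives up units whose private return 0.8167 is below 1).
Deviating from 8 to 0 saves 8 dollars but forfeits the deviator's share of the drop in the group guarantee fund: 4.9/6 × 8 = 6.53.
So the deviation gain is 8 − 6.53 = 1.47, and the fine must be at least 1.47 dollars to wipe it out.

1.47 dollars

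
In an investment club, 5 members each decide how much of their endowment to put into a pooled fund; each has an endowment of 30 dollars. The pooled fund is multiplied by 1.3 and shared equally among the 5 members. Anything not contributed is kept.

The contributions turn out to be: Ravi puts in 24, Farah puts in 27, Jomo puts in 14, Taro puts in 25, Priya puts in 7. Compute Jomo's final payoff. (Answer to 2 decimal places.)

Total contributed: 24 + 27 + 14 + 25 + 7 = 97.
Each receives 1.3 × 97 / 5 = 25.22 from the pooled fund.
Jomo keeps 30 − 14 = 16, so Jomo's payoff is 16 + 25.22 = 41.22.

41.22 dollars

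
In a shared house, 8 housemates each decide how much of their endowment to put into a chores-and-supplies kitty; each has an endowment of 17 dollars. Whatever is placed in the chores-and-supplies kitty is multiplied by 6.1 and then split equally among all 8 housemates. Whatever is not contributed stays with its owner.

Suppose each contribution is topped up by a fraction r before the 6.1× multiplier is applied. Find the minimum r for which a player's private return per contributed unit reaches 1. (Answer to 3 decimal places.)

With matching at rate r, one contributed unit becomes (1 + r) in the chores-and-supplies kitty and returns 6.1 × (1 + r) / 8 to the contributor.
Setting this equal to 1: 1 + r = 8/6.1 = 1.3115.
So the minimum matching rate is r = 1.3115 − 1 = 0.311.

0.311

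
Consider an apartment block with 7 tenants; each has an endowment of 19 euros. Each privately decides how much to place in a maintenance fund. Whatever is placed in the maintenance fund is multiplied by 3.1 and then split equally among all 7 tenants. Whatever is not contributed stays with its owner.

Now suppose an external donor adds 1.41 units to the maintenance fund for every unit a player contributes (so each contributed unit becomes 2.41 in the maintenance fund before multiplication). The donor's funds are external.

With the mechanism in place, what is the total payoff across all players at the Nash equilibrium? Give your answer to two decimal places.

With the mechanism, a contributed unit returns 3.1 × 2.41 / 7 = 1.0673 per unit of net cost to the contributor — now above 1 — so contributing fully is weakly dominant for every player.
At the Nash equilibrium everyone contributes 19. Group total payoff = 3.1 × 2.41 × 133 = 993.64.

993.64 euros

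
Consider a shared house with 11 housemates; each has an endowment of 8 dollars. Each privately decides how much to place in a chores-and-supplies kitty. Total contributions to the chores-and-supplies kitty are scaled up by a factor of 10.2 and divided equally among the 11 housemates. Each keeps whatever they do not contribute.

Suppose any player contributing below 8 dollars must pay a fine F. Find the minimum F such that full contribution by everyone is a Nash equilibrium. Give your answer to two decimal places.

0.58 dollars

Given the others contribute fully, the best deviation is to contribute 0 (any partial contribution still incurs the fine and gives up units whose private return 0.9273 is below 1).
Deviating from 8 to 0 saves 8 dollars but forfeits the deviator's share of the drop in the chores-and-supplies kitty: 10.2/11 × 8 = 7.42.
So the deviation gain is 8 − 7.42 = 0.58, and the fine must be at least 0.58 dollars to wipe it out.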